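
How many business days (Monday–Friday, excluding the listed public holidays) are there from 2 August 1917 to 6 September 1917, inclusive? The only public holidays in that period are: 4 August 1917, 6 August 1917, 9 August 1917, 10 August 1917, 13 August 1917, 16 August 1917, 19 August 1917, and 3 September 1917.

20

2 August 1917 is a Thursday.
That's 36 days from start to end, counting both.
36 = 7 × 5 + 1, so there are 5 full weeks plus 1 extra day.
Each full week contributes 5 weekdays (Mon–Fri): 5 × 5 = 25.
The 1 extra day is Thu — 1 of them qualifies.
Total: 25 + 1 = 26.
Holidays: 4 August 1917 (Sat); 6 August 1917 (Mon); 9 August 1917 (Thu); 10 August 1917 (Fri); 13 August 1917 (Mon); 16 August 1917 (Thu); 19 August 1917 (Sun); 3 September 1917 (Mon).
6 of the 8 holidays fall on weekdays; the rest are weekends and were already excluded.
Business days: 26 − 6 = 20.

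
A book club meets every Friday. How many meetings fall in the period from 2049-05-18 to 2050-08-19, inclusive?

66 Fridays

2049-05-18 is a Tuesday.
That's 459 days from start to end, counting both.
459 = 7 × 65 + 4, so there are 65 full weeks plus 4 extra days.
Each full week contributes one Friday: 65 so far.
The 4 extra days are Tuesday, Wednesday, Thursday, Friday — 1 of them qualifies.
Total: 65 + 1 = 66.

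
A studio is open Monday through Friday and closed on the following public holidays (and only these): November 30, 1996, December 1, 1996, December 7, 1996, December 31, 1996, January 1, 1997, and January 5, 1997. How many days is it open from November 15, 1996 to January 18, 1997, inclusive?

44

November 15, 1996 is a Friday.
The range spans 65 days (inclusive of both endpoints).
65 = 7 × 9 + 2, so there are 9 full weeks plus 2 extra days.
Each full week contributes 5 weekdays (Mon–Fri): 9 × 5 = 45.
The 2 extra days are Friday, Saturday — 1 of them qualifies.
Total: 45 + 1 = 46.
Holidays: November 30, 1996 (Sat); December 1, 1996 (Sun); December 7, 1996 (Sat); December 31, 1996 (Tue); January 1, 1997 (Wed); January 5, 1997 (Sun).
2 of the 6 holidays fall on weekdays; the rest are weekends and were already excluded.
Business days: 46 − 2 = 44.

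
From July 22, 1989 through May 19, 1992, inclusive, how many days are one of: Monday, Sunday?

296

July 22, 1989 is a Saturday.
The range spans 1033 days (inclusive of both endpoints).
1033 = 7 × 147 + 4, so there are 147 full weeks plus 4 extra days.
Each full week contributes 2 days from the set (Mon, Sun): 147 × 2 = 294.
The 4 extra days are Sat, Sun, Mon, Tue — 2 of them qualify.
Total: 294 + 2 = 296.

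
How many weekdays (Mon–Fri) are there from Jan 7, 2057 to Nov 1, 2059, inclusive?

735

Jan 7, 2057 is a Sunday.
That's 1029 days from start to end, counting both.
1029 = 7 × 147, so the span is exactly 147 full weeks.
Each full week contributes 5 weekdays (Mon–Fri): 147 × 5 = 735.
Total: 735.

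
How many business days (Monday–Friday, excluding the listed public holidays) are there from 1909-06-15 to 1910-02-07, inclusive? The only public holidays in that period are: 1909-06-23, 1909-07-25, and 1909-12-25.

1909-06-15 is a Tuesday.
From 1909-06-15 to 1910-02-07 is 238 days inclusive.
238 = 7 × 34, so the span is exactly 34 full weeks.
Each full week contributes 5 weekdays (Mon–Fri): 34 × 5 = 170.
Total: 170.
Holidays: 1909-06-23 (Wed); 1909-07-25 (Sun); 1909-12-25 (Sat).
1 of the 3 holidays fall on weekdays; the rest are weekends and were already excluded.
Business days: 170 − 1 = 169.

169 business days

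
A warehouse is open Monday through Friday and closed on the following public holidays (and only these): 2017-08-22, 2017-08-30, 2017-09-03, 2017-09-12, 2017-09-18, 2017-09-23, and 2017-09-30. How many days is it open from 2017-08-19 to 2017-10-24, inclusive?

2017-08-19 is a Saturday.
The range spans 67 days (inclusive of both endpoints).
67 = 7 × 9 + 4, so there are 9 full weeks plus 4 extra days.
Each full week contributes 5 weekdays (Mon–Fri): 9 × 5 = 45.
The 4 extra days are Saturday, Sunday, Monday, Tuesday — 2 of them qualify.
Total: 45 + 2 = 47.
Holidays: 2017-08-22 (Tue); 2017-08-30 (Wed); 2017-09-03 (Sun); 2017-09-12 (Tue); 2017-09-18 (Mon); 2017-09-23 (Sat); 2017-09-30 (Sat).
4 of the 7 holidays fall on weekdays; the rest are weekends and were already excluded.
Business days: 47 − 4 = 43.

43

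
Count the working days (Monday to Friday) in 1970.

Jan 1, 1970 is a Thursday.
That's 365 days from start to end, counting both.
365 = 7 × 52 + 1, so there are 52 full weeks plus 1 extra day.
Each full week contributes 5 weekdays (Mon–Fri): 52 × 5 = 260.
The 1 extra day is Thu — 1 of them qualifies.
Total: 260 + 1 = 261.

261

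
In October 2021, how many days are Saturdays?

5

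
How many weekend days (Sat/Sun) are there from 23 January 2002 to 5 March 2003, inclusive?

23 January 2002 is a Wednesday.
From 23 January 2002 to 5 March 2003 is 407 days inclusive.
407 = 7 × 58 + 1, so there are 58 full weeks plus 1 extra day.
Each full week contributes 2 weekend days (Sat, Sun): 58 × 2 = 116.
The 1 extra day is Wednesday — none qualify.
Total: 116 + 0 = 116.

116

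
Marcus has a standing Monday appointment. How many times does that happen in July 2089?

Jul 1, 2089 is a Friday.
The range spans 31 days (inclusive of both endpoints).
31 = 7 × 4 + 3, so there are 4 full weeks plus 3 extra days.
Each full week contributes one Monday: 4 so far.
The 3 extra days are Fri, Sat, Sun — none qualify.
Total: 4 + 0 = 4.

4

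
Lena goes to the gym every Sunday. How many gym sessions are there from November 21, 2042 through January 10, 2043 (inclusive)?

7

November 21, 2042 is a Friday.
That's 51 days from start to end, counting both.
51 = 7 × 7 + 2, so there are 7 full weeks plus 2 extra days.
Each full week contributes one Sunday: 7 so far.
The 2 extra days are Friday, Saturday — none qualify.
Total: 7 + 0 = 7.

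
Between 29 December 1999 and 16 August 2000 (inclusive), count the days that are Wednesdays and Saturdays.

67

29 December 1999 is a Wednesday.
The range spans 232 days (inclusive of both endpoints).
232 = 7 × 33 + 1, so there are 33 full weeks plus 1 extra day.
Each full week contributes 2 days from the set (Wed, Sat): 33 × 2 = 66.
The 1 extra day is Wednesday — 1 of them qualifies.
Total: 66 + 1 = 67.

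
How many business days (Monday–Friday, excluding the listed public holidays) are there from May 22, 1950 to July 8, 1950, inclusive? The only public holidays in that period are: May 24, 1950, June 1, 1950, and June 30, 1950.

May 22, 1950 is a Monday.
That's 48 days from start to end, counting both.
48 = 7 × 6 + 6, so there are 6 full weeks plus 6 extra days.
Each full week contributes 5 weekdays (Mon–Fri): 6 × 5 = 30.
The 6 extra days are Mon, Tue, Wed, Thu, Fri, Sat — 5 of them qualify.
Total: 30 + 5 = 35.
Holidays: May 24, 1950 (Wed); June 1, 1950 (Thu); June 30, 1950 (Fri).
All 3 holidays fall on weekdays, so subtract 3.
Business days: 35 − 3 = 32.

32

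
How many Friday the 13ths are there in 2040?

3

The 13th falls on a Friday when the month's 13th has weekday Fri.
Jan 13 is Fri ✓; Feb 13 is Mon; Mar 13 is Tue; Apr 13 is Fri ✓; May 13 is Sun; Jun 13 is Wed; Jul 13 is Fri ✓; Aug 13 is Mon; Sep 13 is Thu; Oct 13 is Sat; Nov 13 is Tue; Dec 13 is Thu.
Friday the 13ths: Jan, Apr, Jul.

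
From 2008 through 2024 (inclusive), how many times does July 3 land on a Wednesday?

3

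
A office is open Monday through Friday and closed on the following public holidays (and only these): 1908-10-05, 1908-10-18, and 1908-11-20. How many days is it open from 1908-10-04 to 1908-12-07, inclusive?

1908-10-04 is a Sunday.
That's 65 days from start to end, counting both.
65 = 7 × 9 + 2, so there are 9 full weeks plus 2 extra days.
Each full week contributes 5 weekdays (Mon–Fri): 9 × 5 = 45.
The 2 extra days are Sun, Mon — 1 of them qualifies.
Total: 45 + 1 = 46.
Holidays: 1908-10-05 (Mon); 1908-10-18 (Sun); 1908-11-20 (Fri).
2 of the 3 holidays fall on weekdays; the rest are weekends and were already excluded.
Business days: 46 − 2 = 44.

44 business days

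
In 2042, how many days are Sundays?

Jan 1, 2042 is a Wednesday.
From Jan 1, 2042 to Dec 31, 2042 is 365 days inclusive.
365 = 7 × 52 + 1, so there are 52 full weeks plus 1 extra day.
Each full week contributes one Sunday: 52 so far.
The 1 extra day is Wednesday — none qualify.
Total: 52 + 0 = 52.

52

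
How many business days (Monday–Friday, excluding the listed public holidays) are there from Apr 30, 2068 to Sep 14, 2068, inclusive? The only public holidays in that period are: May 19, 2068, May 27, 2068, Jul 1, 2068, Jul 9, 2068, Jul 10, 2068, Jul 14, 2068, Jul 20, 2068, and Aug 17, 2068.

Apr 30, 2068 is a Monday.
The range spans 138 days (inclusive of both endpoints).
138 = 7 × 19 + 5, so there are 19 full weeks plus 5 extra days.
Each full week contributes 5 weekdays (Mon–Fri): 19 × 5 = 95.
The 5 extra days are Monday, Tuesday, Wednesday, Thursday, Friday — 5 of them qualify.
Total: 95 + 5 = 100.
Holidays: May 19, 2068 (Sat); May 27, 2068 (Sun); Jul 1, 2068 (Sun); Jul 9, 2068 (Mon); Jul 10, 2068 (Tue); Jul 14, 2068 (Sat); Jul 20, 2068 (Fri); Aug 17, 2068 (Fri).
4 of the 8 holidays fall on weekdays; the rest are weekends and were already excluded.
Business days: 100 − 4 = 96.

96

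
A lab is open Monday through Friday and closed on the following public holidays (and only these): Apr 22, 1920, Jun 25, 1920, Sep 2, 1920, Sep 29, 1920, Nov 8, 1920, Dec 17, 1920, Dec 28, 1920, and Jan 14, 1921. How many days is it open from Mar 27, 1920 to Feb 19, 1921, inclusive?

227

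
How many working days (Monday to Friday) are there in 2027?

2027-01-01 is a Friday.
The range spans 365 days (inclusive of both endpoints).
365 = 7 × 52 + 1, so there are 52 full weeks plus 1 extra day.
Each full week contributes 5 weekdays (Mon–Fri): 52 × 5 = 260.
The 1 extra day is Fri — 1 of them qualifies.
Total: 260 + 1 = 261.

261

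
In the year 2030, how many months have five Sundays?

A month has five Sundays exactly when Sunday falls within its first (length − 28) days.
Jan: 31 days, starts Tue → 5 of Tue, Wed, Thu
Feb: 28 days, starts Fri → 5 of (none)
Mar: 31 days, starts Fri → 5 of Fri, Sat, Sun ✓
Apr: 30 days, starts Mon → 5 of Mon, Tue
May: 31 days, starts Wed → 5 of Wed, Thu, Fri
Jun: 30 days, starts Sat → 5 of Sat, Sun ✓
Jul: 31 days, starts Mon → 5 of Mon, Tue, Wed
Aug: 31 days, starts Thu → 5 of Thu, Fri, Sat
Sep: 30 days, starts Sun → 5 of Sun, Mon ✓
Oct: 31 days, starts Tue → 5 of Tue, Wed, Thu
Nov: 30 days, starts Fri → 5 of Fri, Sat
Dec: 31 days, starts Sun → 5 of Sun, Mon, Tue ✓
Months with five Sundays: Mar, Jun, Sep, Dec.

4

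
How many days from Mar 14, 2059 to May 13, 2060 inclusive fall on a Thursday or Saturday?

Mar 14, 2059 is a Friday.
That's 427 days from start to end, counting both.
427 = 7 × 61, so the span is exactly 61 full weeks.
Each full week contributes 2 days from the set (Thu, Sat): 61 × 2 = 122.

122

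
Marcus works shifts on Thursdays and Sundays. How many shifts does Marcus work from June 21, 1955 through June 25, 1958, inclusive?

314

June 21, 1955 is a Tuesday.
The range spans 1101 days (inclusive of both endpoints).
1101 = 7 × 157 + 2, so there are 157 full weeks plus 2 extra days.
Each full week contributes 2 days from the set (Thu, Sun): 157 × 2 = 314.
The 2 extra days are Tue, Wed — none qualify.
Total: 314 + 0 = 314.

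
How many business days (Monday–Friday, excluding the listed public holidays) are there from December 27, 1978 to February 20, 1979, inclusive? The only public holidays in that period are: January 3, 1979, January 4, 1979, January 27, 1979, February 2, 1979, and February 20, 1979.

36 business days

December 27, 1978 is a Wednesday.
The range spans 56 days (inclusive of both endpoints).
56 = 7 × 8, so the span is exactly 8 full weeks.
Each full week contributes 5 weekdays (Mon–Fri): 8 × 5 = 40.
Holidays: January 3, 1979 (Wed); January 4, 1979 (Thu); January 27, 1979 (Sat); February 2, 1979 (Fri); February 20, 1979 (Tue).
4 of the 5 holidays fall on weekdays; the rest are weekends and were already excluded.
Business days: 40 − 4 = 36.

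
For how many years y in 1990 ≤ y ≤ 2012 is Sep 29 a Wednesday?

Day of week of September 29 in each year:
1990: Sat, 1991: Sun, 1992: Tue, 1993: Wed ✓, 1994: Thu, 1995: Fri, 1996: Sun, 1997: Mon, 1998: Tue, 1999: Wed ✓, 2000: Fri, 2001: Sat, 2002: Sun, 2003: Mon, 2004: Wed ✓, 2005: Thu, 2006: Fri, 2007: Sat, 2008: Mon, 2009: Tue, 2010: Wed ✓, 2011: Thu, 2012: Sat
Wednesdays: 1993, 1999, 2004, 2010.

4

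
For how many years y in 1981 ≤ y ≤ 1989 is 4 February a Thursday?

2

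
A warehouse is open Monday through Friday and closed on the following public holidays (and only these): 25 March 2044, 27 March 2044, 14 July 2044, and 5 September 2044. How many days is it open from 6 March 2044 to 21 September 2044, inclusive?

140 business days

6 March 2044 is a Sunday.
That's 200 days from start to end, counting both.
200 = 7 × 28 + 4, so there are 28 full weeks plus 4 extra days.
Each full week contributes 5 weekdays (Mon–Fri): 28 × 5 = 140.
The 4 extra days are Sun, Mon, Tue, Wed — 3 of them qualify.
Total: 140 + 3 = 143.
Holidays: 25 March 2044 (Fri); 27 March 2044 (Sun); 14 July 2044 (Thu); 5 September 2044 (Mon).
3 of the 4 holidays fall on weekdays; the rest are weekends and were already excluded.
Business days: 143 − 3 = 140.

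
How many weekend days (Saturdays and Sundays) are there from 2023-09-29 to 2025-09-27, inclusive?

209

2023-09-29 is a Friday.
That's 730 days from start to end, counting both.
730 = 7 × 104 + 2, so there are 104 full weeks plus 2 extra days.
Each full week contributes 2 weekend days (Sat, Sun): 104 × 2 = 208.
The 2 extra days are Fri, Sat — 1 of them qualifies.
Total: 208 + 1 = 209.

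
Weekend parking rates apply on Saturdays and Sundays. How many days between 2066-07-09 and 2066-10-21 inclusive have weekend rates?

2066-07-09 is a Friday.
From 2066-07-09 to 2066-10-21 is 105 days inclusive.
105 = 7 × 15, so the span is exactly 15 full weeks.
Each full week contributes 2 weekend days (Sat, Sun): 15 × 2 = 30.

30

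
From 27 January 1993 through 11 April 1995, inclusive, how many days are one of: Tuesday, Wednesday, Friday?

345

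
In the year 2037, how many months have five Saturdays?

4

A month has five Saturdays exactly when Saturday falls within its first (length − 28) days.
Jan: 31 days, starts Thu → 5 of Thu, Fri, Sat ✓
Feb: 28 days, starts Sun → 5 of (none)
Mar: 31 days, starts Sun → 5 of Sun, Mon, Tue
Apr: 30 days, starts Wed → 5 of Wed, Thu
May: 31 days, starts Fri → 5 of Fri, Sat, Sun ✓
Jun: 30 days, starts Mon → 5 of Mon, Tue
Jul: 31 days, starts Wed → 5 of Wed, Thu, Fri
Aug: 31 days, starts Sat → 5 of Sat, Sun, Mon ✓
Sep: 30 days, starts Tue → 5 of Tue, Wed
Oct: 31 days, starts Thu → 5 of Thu, Fri, Sat ✓
Nov: 30 days, starts Sun → 5 of Sun, Mon
Dec: 31 days, starts Tue → 5 of Tue, Wed, Thu
Months with five Saturdays: Jan, May, Aug, Oct.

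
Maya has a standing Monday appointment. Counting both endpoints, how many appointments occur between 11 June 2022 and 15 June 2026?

11 June 2022 is a Saturday.
That's 1466 days from start to end, counting both.
1466 = 7 × 209 + 3, so there are 209 full weeks plus 3 extra days.
Each full week contributes one Monday: 209 so far.
The 3 extra days are Saturday, Sunday, Monday — 1 of them qualifies.
Total: 209 + 1 = 210.

210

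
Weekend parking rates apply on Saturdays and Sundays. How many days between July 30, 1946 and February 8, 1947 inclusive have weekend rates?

55

July 30, 1946 is a Tuesday.
From July 30, 1946 to February 8, 1947 is 194 days inclusive.
194 = 7 × 27 + 5, so there are 27 full weeks plus 5 extra days.
Each full week contributes 2 weekend days (Sat, Sun): 27 × 2 = 54.
The 5 extra days are Tuesday, Wednesday, Thursday, Friday, Saturday — 1 of them qualifies.
Total: 54 + 1 = 55.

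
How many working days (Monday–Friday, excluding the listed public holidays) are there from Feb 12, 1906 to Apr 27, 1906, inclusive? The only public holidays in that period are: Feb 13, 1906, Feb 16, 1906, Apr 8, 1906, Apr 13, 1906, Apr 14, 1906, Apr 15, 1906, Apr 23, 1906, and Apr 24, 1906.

Feb 12, 1906 is a Monday.
The range spans 75 days (inclusive of both endpoints).
75 = 7 × 10 + 5, so there are 10 full weeks plus 5 extra days.
Each full week contributes 5 weekdays (Mon–Fri): 10 × 5 = 50.
The 5 extra days are Mon, Tue, Wed, Thu, Fri — 5 of them qualify.
Total: 50 + 5 = 55.
Holidays: Feb 13, 1906 (Tue); Feb 16, 1906 (Fri); Apr 8, 1906 (Sun); Apr 13, 1906 (Fri); Apr 14, 1906 (Sat); Apr 15, 1906 (Sun); Apr 23, 1906 (Mon); Apr 24, 1906 (Tue).
5 of the 8 holidays fall on weekdays; the rest are weekends and were already excluded.
Business days: 55 − 5 = 50.

50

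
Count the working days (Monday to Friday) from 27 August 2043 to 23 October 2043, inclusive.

27 August 2043 is a Thursday.
That's 58 days from start to end, counting both.
58 = 7 × 8 + 2, so there are 8 full weeks plus 2 extra days.
Each full week contributes 5 weekdays (Mon–Fri): 8 × 5 = 40.
The 2 extra days are Thursday, Friday — 2 of them qualify.
Total: 40 + 2 = 42.

42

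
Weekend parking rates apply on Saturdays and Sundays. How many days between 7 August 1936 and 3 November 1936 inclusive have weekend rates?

7 August 1936 is a Friday.
The range spans 89 days (inclusive of both endpoints).
89 = 7 × 12 + 5, so there are 12 full weeks plus 5 extra days.
Each full week contributes 2 weekend days (Sat, Sun): 12 × 2 = 24.
The 5 extra days are Fri, Sat, Sun, Mon, Tue — 2 of them qualify.
Total: 24 + 2 = 26.

26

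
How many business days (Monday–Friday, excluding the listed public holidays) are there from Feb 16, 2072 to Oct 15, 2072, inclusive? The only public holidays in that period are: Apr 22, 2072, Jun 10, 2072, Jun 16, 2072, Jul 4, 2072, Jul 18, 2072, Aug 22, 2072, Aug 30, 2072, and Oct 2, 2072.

Feb 16, 2072 is a Tuesday.
The range spans 243 days (inclusive of both endpoints).
243 = 7 × 34 + 5, so there are 34 full weeks plus 5 extra days.
Each full week contributes 5 weekdays (Mon–Fri): 34 × 5 = 170.
The 5 extra days are Tue, Wed, Thu, Fri, Sat — 4 of them qualify.
Total: 170 + 4 = 174.
Holidays: Apr 22, 2072 (Fri); Jun 10, 2072 (Fri); Jun 16, 2072 (Thu); Jul 4, 2072 (Mon); Jul 18, 2072 (Mon); Aug 22, 2072 (Mon); Aug 30, 2072 (Tue); Oct 2, 2072 (Sun).
7 of the 8 holidays fall on weekdays; the rest are weekends and were already excluded.
Business days: 174 − 7 = 167.

167 business days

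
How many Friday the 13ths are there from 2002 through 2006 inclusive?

8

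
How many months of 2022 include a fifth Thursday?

4

A month has five Thursdays exactly when Thursday falls within its first (length − 28) days.
Jan: 31 days, starts Sat → 5 of Sat, Sun, Mon
Feb: 28 days, starts Tue → 5 of (none)
Mar: 31 days, starts Tue → 5 of Tue, Wed, Thu ✓
Apr: 30 days, starts Fri → 5 of Fri, Sat
May: 31 days, starts Sun → 5 of Sun, Mon, Tue
Jun: 30 days, starts Wed → 5 of Wed, Thu ✓
Jul: 31 days, starts Fri → 5 of Fri, Sat, Sun
Aug: 31 days, starts Mon → 5 of Mon, Tue, Wed
Sep: 30 days, starts Thu → 5 of Thu, Fri ✓
Oct: 31 days, starts Sat → 5 of Sat, Sun, Mon
Nov: 30 days, starts Tue → 5 of Tue, Wed
Dec: 31 days, starts Thu → 5 of Thu, Fri, Sat ✓
Months with five Thursdays: Mar, Jun, Sep, Dec.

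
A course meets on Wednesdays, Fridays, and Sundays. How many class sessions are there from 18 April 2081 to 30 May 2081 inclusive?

19

18 April 2081 is a Friday.
The range spans 43 days (inclusive of both endpoints).
43 = 7 × 6 + 1, so there are 6 full weeks plus 1 extra day.
Each full week contributes 3 days from the set (Wed, Fri, Sun): 6 × 3 = 18.
The 1 extra day is Fri — 1 of them qualifies.
Total: 18 + 1 = 19.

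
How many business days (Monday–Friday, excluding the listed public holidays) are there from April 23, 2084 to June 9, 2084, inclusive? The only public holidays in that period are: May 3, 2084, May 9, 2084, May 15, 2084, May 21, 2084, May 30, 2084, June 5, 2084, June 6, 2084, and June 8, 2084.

28

April 23, 2084 is a Sunday.
That's 48 days from start to end, counting both.
48 = 7 × 6 + 6, so there are 6 full weeks plus 6 extra days.
Each full week contributes 5 weekdays (Mon–Fri): 6 × 5 = 30.
The 6 extra days are Sunday, Monday, Tuesday, Wednesday, Thursday, Friday — 5 of them qualify.
Total: 30 + 5 = 35.
Holidays: May 3, 2084 (Wed); May 9, 2084 (Tue); May 15, 2084 (Mon); May 21, 2084 (Sun); May 30, 2084 (Tue); June 5, 2084 (Mon); June 6, 2084 (Tue); June 8, 2084 (Thu).
7 of the 8 holidays fall on weekdays; the rest are weekends and were already excluded.
Business days: 35 − 7 = 28.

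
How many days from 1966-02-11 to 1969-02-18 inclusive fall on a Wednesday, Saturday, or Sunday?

473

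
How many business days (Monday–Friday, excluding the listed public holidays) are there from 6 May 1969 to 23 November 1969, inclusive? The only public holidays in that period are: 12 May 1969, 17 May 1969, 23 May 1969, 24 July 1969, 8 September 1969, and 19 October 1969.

140 business days

6 May 1969 is a Tuesday.
That's 202 days from start to end, counting both.
202 = 7 × 28 + 6, so there are 28 full weeks plus 6 extra days.
Each full week contributes 5 weekdays (Mon–Fri): 28 × 5 = 140.
The 6 extra days are Tuesday, Wednesday, Thursday, Friday, Saturday, Sunday — 4 of them qualify.
Total: 140 + 4 = 144.
Holidays: 12 May 1969 (Mon); 17 May 1969 (Sat); 23 May 1969 (Fri); 24 July 1969 (Thu); 8 September 1969 (Mon); 19 October 1969 (Sun).
4 of the 6 holidays fall on weekdays; the rest are weekends and were already excluded.
Business days: 144 − 4 = 140.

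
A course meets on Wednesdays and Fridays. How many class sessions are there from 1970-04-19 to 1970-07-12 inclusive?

1970-04-19 is a Sunday.
From 1970-04-19 to 1970-07-12 is 85 days inclusive.
85 = 7 × 12 + 1, so there are 12 full weeks plus 1 extra day.
Each full week contributes 2 days from the set (Wed, Fri): 12 × 2 = 24.
The 1 extra day is Sun — none qualify.
Total: 24 + 0 = 24.

24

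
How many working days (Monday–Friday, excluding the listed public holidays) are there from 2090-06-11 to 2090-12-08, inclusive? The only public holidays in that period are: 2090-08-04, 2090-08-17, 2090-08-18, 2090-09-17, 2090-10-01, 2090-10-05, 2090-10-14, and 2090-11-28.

2090-06-11 is a Sunday.
That's 181 days from start to end, counting both.
181 = 7 × 25 + 6, so there are 25 full weeks plus 6 extra days.
Each full week contributes 5 weekdays (Mon–Fri): 25 × 5 = 125.
The 6 extra days are Sun, Mon, Tue, Wed, Thu, Fri — 5 of them qualify.
Total: 125 + 5 = 130.
Holidays: 2090-08-04 (Fri); 2090-08-17 (Thu); 2090-08-18 (Fri); 2090-09-17 (Sun); 2090-10-01 (Sun); 2090-10-05 (Thu); 2090-10-14 (Sat); 2090-11-28 (Tue).
5 of the 8 holidays fall on weekdays; the rest are weekends and were already excluded.
Business days: 130 − 5 = 125.

125 working days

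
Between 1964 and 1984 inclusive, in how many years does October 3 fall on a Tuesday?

3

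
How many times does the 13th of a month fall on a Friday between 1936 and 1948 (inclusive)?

21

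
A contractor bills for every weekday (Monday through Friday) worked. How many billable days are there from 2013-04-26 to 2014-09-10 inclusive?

2013-04-26 is a Friday.
That's 503 days from start to end, counting both.
503 = 7 × 71 + 6, so there are 71 full weeks plus 6 extra days.
Each full week contributes 5 weekdays (Mon–Fri): 71 × 5 = 355.
The 6 extra days are Friday, Saturday, Sunday, Monday, Tuesday, Wednesday — 4 of them qualify.
Total: 355 + 4 = 359.

359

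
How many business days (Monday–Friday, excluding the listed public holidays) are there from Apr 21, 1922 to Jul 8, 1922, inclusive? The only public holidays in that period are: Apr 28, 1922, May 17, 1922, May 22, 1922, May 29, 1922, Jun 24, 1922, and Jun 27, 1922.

Apr 21, 1922 is a Friday.
From Apr 21, 1922 to Jul 8, 1922 is 79 days inclusive.
79 = 7 × 11 + 2, so there are 11 full weeks plus 2 extra days.
Each full week contributes 5 weekdays (Mon–Fri): 11 × 5 = 55.
The 2 extra days are Friday, Saturday — 1 of them qualifies.
Total: 55 + 1 = 56.
Holidays: Apr 28, 1922 (Fri); May 17, 1922 (Wed); May 22, 1922 (Mon); May 29, 1922 (Mon); Jun 24, 1922 (Sat); Jun 27, 1922 (Tue).
5 of the 6 holidays fall on weekdays; the rest are weekends and were already excluded.
Business days: 56 − 5 = 51.

51 business days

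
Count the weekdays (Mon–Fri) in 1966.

260 weekdays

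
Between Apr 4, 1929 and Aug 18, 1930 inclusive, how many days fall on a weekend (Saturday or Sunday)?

Apr 4, 1929 is a Thursday.
The range spans 502 days (inclusive of both endpoints).
502 = 7 × 71 + 5, so there are 71 full weeks plus 5 extra days.
Each full week contributes 2 weekend days (Sat, Sun): 71 × 2 = 142.
The 5 extra days are Thu, Fri, Sat, Sun, Mon — 2 of them qualify.
Total: 142 + 2 = 144.

144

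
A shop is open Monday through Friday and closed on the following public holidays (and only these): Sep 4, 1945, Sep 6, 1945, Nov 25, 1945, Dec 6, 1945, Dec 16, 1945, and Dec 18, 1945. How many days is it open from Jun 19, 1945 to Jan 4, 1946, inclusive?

140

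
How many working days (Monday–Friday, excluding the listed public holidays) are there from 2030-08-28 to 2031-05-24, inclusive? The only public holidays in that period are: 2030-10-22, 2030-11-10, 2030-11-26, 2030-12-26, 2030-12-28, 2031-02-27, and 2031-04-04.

2030-08-28 is a Wednesday.
The range spans 270 days (inclusive of both endpoints).
270 = 7 × 38 + 4, so there are 38 full weeks plus 4 extra days.
Each full week contributes 5 weekdays (Mon–Fri): 38 × 5 = 190.
The 4 extra days are Wednesday, Thursday, Friday, Saturday — 3 of them qualify.
Total: 190 + 3 = 193.
Holidays: 2030-10-22 (Tue); 2030-11-10 (Sun); 2030-11-26 (Tue); 2030-12-26 (Thu); 2030-12-28 (Sat); 2031-02-27 (Thu); 2031-04-04 (Fri).
5 of the 7 holidays fall on weekdays; the rest are weekends and were already excluded.
Business days: 193 − 5 = 188.

188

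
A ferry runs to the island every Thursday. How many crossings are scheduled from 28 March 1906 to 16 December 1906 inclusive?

38

28 March 1906 is a Wednesday.
The range spans 264 days (inclusive of both endpoints).
264 = 7 × 37 + 5, so there are 37 full weeks plus 5 extra days.
Each full week contributes one Thursday: 37 so far.
The 5 extra days are Wed, Thu, Fri, Sat, Sun — 1 of them qualifies.
Total: 37 + 1 = 38.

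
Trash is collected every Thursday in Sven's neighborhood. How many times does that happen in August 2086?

5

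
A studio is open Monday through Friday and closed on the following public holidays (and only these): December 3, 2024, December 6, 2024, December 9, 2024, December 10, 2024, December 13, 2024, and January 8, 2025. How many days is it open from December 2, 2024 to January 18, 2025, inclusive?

December 2, 2024 is a Monday.
That's 48 days from start to end, counting both.
48 = 7 × 6 + 6, so there are 6 full weeks plus 6 extra days.
Each full week contributes 5 weekdays (Mon–Fri): 6 × 5 = 30.
The 6 extra days are Mon, Tue, Wed, Thu, Fri, Sat — 5 of them qualify.
Total: 30 + 5 = 35.
Holidays: December 3, 2024 (Tue); December 6, 2024 (Fri); December 9, 2024 (Mon); December 10, 2024 (Tue); December 13, 2024 (Fri); January 8, 2025 (Wed).
All 6 holidays fall on weekdays, so subtract 6.
Business days: 35 − 6 = 29.

29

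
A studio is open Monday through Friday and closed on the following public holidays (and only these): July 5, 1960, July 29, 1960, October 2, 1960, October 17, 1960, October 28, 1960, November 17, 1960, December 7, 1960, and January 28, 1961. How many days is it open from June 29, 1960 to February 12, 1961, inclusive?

June 29, 1960 is a Wednesday.
That's 229 days from start to end, counting both.
229 = 7 × 32 + 5, so there are 32 full weeks plus 5 extra days.
Each full week contributes 5 weekdays (Mon–Fri): 32 × 5 = 160.
The 5 extra days are Wed, Thu, Fri, Sat, Sun — 3 of them qualify.
Total: 160 + 3 = 163.
Holidays: July 5, 1960 (Tue); July 29, 1960 (Fri); October 2, 1960 (Sun); October 17, 1960 (Mon); October 28, 1960 (Fri); November 17, 1960 (Thu); December 7, 1960 (Wed); January 28, 1961 (Sat).
6 of the 8 holidays fall on weekdays; the rest are weekends and were already excluded.
Business days: 163 − 6 = 157.

157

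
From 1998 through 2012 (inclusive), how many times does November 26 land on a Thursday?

2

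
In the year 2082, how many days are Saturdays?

1 January 2082 is a Thursday.
The range spans 365 days (inclusive of both endpoints).
365 = 7 × 52 + 1, so there are 52 full weeks plus 1 extra day.
Each full week contributes one Saturday: 52 so far.
The 1 extra day is Thu — none qualify.
Total: 52 + 0 = 52.

52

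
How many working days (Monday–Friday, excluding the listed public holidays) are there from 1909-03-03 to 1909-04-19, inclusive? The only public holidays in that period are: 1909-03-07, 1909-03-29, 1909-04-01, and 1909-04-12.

31

1909-03-03 is a Wednesday.
From 1909-03-03 to 1909-04-19 is 48 days inclusive.
48 = 7 × 6 + 6, so there are 6 full weeks plus 6 extra days.
Each full week contributes 5 weekdays (Mon–Fri): 6 × 5 = 30.
The 6 extra days are Wednesday, Thursday, Friday, Saturday, Sunday, Monday — 4 of them qualify.
Total: 30 + 4 = 34.
Holidays: 1909-03-07 (Sun); 1909-03-29 (Mon); 1909-04-01 (Thu); 1909-04-12 (Mon).
3 of the 4 holidays fall on weekdays; the rest are weekends and were already excluded.
Business days: 34 − 3 = 31.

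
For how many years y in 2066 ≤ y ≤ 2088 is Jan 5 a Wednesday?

3

Day of week of January 5 in each year:
2066: Tue, 2067: Wed ✓, 2068: Thu, 2069: Sat, 2070: Sun, 2071: Mon, 2072: Tue, 2073: Thu, 2074: Fri, 2075: Sat, 2076: Sun, 2077: Tue, 2078: Wed ✓, 2079: Thu, 2080: Fri, 2081: Sun, 2082: Mon, 2083: Tue, 2084: Wed ✓, 2085: Fri, 2086: Sat, 2087: Sun, 2088: Mon
Wednesdays: 2067, 2078, 2084.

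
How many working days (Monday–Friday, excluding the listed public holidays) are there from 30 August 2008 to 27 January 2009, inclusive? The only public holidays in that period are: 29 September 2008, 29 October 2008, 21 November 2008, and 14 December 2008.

30 August 2008 is a Saturday.
The range spans 151 days (inclusive of both endpoints).
151 = 7 × 21 + 4, so there are 21 full weeks plus 4 extra days.
Each full week contributes 5 weekdays (Mon–Fri): 21 × 5 = 105.
The 4 extra days are Saturday, Sunday, Monday, Tuesday — 2 of them qualify.
Total: 105 + 2 = 107.
Holidays: 29 September 2008 (Mon); 29 October 2008 (Wed); 21 November 2008 (Fri); 14 December 2008 (Sun).
3 of the 4 holidays fall on weekdays; the rest are weekends and were already excluded.
Business days: 107 − 3 = 104.

104 working days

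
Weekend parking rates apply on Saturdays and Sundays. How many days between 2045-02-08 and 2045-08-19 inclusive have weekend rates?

55

2045-02-08 is a Wednesday.
That's 193 days from start to end, counting both.
193 = 7 × 27 + 4, so there are 27 full weeks plus 4 extra days.
Each full week contributes 2 weekend days (Sat, Sun): 27 × 2 = 54.
The 4 extra days are Wednesday, Thursday, Friday, Saturday — 1 of them qualifies.
Total: 54 + 1 = 55.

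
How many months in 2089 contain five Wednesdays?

4

A month has five Wednesdays exactly when Wednesday falls within its first (length − 28) days.
Jan: 31 days, starts Sat → 5 of Sat, Sun, Mon
Feb: 28 days, starts Tue → 5 of (none)
Mar: 31 days, starts Tue → 5 of Tue, Wed, Thu ✓
Apr: 30 days, starts Fri → 5 of Fri, Sat
May: 31 days, starts Sun → 5 of Sun, Mon, Tue
Jun: 30 days, starts Wed → 5 of Wed, Thu ✓
Jul: 31 days, starts Fri → 5 of Fri, Sat, Sun
Aug: 31 days, starts Mon → 5 of Mon, Tue, Wed ✓
Sep: 30 days, starts Thu → 5 of Thu, Fri
Oct: 31 days, starts Sat → 5 of Sat, Sun, Mon
Nov: 30 days, starts Tue → 5 of Tue, Wed ✓
Dec: 31 days, starts Thu → 5 of Thu, Fri, Sat
Months with five Wednesdays: Mar, Jun, Aug, Nov.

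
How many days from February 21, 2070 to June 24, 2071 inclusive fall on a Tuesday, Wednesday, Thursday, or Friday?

279

February 21, 2070 is a Friday.
That's 489 days from start to end, counting both.
489 = 7 × 69 + 6, so there are 69 full weeks plus 6 extra days.
Each full week contributes 4 days from the set (Tue, Wed, Thu, Fri): 69 × 4 = 276.
The 6 extra days are Friday, Saturday, Sunday, Monday, Tuesday, Wednesday — 3 of them qualify.
Total: 276 + 3 = 279.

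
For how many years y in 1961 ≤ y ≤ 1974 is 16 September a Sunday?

2

Day of week of September 16 in each year:
1961: Sat, 1962: Sun ✓, 1963: Mon, 1964: Wed, 1965: Thu, 1966: Fri, 1967: Sat, 1968: Mon, 1969: Tue, 1970: Wed, 1971: Thu, 1972: Sat, 1973: Sun ✓, 1974: Mon
Sundays: 1962, 1973.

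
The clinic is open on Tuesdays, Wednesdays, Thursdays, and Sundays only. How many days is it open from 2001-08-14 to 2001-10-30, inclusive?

45

2001-08-14 is a Tuesday.
The range spans 78 days (inclusive of both endpoints).
78 = 7 × 11 + 1, so there are 11 full weeks plus 1 extra day.
Each full week contributes 4 days from the set (Tue, Wed, Thu, Sun): 11 × 4 = 44.
The 1 extra day is Tuesday — 1 of them qualifies.
Total: 44 + 1 = 45.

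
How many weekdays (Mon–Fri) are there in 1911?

260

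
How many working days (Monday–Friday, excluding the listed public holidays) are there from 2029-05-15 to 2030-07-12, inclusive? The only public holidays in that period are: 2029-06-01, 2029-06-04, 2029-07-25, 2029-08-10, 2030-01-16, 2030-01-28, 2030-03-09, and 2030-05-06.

2029-05-15 is a Tuesday.
From 2029-05-15 to 2030-07-12 is 424 days inclusive.
424 = 7 × 60 + 4, so there are 60 full weeks plus 4 extra days.
Each full week contributes 5 weekdays (Mon–Fri): 60 × 5 = 300.
The 4 extra days are Tue, Wed, Thu, Fri — 4 of them qualify.
Total: 300 + 4 = 304.
Holidays: 2029-06-01 (Fri); 2029-06-04 (Mon); 2029-07-25 (Wed); 2029-08-10 (Fri); 2030-01-16 (Wed); 2030-01-28 (Mon); 2030-03-09 (Sat); 2030-05-06 (Mon).
7 of the 8 holidays fall on weekdays; the rest are weekends and were already excluded.
Business days: 304 − 7 = 297.

297 working days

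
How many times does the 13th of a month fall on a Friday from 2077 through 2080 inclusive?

Friday-the-13ths by year:
2077: Aug
2078: May
2079: Jan, Oct
2080: Sep, Dec

6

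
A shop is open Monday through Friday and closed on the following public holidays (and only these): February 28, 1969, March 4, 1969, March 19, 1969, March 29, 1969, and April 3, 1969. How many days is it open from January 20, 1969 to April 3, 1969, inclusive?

50

January 20, 1969 is a Monday.
That's 74 days from start to end, counting both.
74 = 7 × 10 + 4, so there are 10 full weeks plus 4 extra days.
Each full week contributes 5 weekdays (Mon–Fri): 10 × 5 = 50.
The 4 extra days are Monday, Tuesday, Wednesday, Thursday — 4 of them qualify.
Total: 50 + 4 = 54.
Holidays: February 28, 1969 (Fri); March 4, 1969 (Tue); March 19, 1969 (Wed); March 29, 1969 (Sat); April 3, 1969 (Thu).
4 of the 5 holidays fall on weekdays; the rest are weekends and were already excluded.
Business days: 54 − 4 = 50.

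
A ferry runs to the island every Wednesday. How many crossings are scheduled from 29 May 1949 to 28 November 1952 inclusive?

29 May 1949 is a Sunday.
That's 1280 days from start to end, counting both.
1280 = 7 × 182 + 6, so there are 182 full weeks plus 6 extra days.
Each full week contributes one Wednesday: 182 so far.
The 6 extra days are Sunday, Monday, Tuesday, Wednesday, Thursday, Friday — 1 of them qualifies.
Total: 182 + 1 = 183.

183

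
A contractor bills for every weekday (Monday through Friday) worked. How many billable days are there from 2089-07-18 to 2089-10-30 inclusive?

2089-07-18 is a Monday.
From 2089-07-18 to 2089-10-30 is 105 days inclusive.
105 = 7 × 15, so the span is exactly 15 full weeks.
Each full week contributes 5 weekdays (Mon–Fri): 15 × 5 = 75.

75 weekdays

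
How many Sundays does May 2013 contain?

4

May 1, 2013 is a Wednesday.
That's 31 days from start to end, counting both.
31 = 7 × 4 + 3, so there are 4 full weeks plus 3 extra days.
Each full week contributes one Sunday: 4 so far.
The 3 extra days are Wednesday, Thursday, Friday — none qualify.
Total: 4 + 0 = 4.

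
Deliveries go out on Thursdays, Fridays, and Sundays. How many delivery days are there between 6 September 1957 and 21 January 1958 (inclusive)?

59

6 September 1957 is a Friday.
From 6 September 1957 to 21 January 1958 is 138 days inclusive.
138 = 7 × 19 + 5, so there are 19 full weeks plus 5 extra days.
Each full week contributes 3 days from the set (Thu, Fri, Sun): 19 × 3 = 57.
The 5 extra days are Friday, Saturday, Sunday, Monday, Tuesday — 2 of them qualify.
Total: 57 + 2 = 59.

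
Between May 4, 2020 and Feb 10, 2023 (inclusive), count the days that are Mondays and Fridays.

May 4, 2020 is a Monday.
The range spans 1013 days (inclusive of both endpoints).
1013 = 7 × 144 + 5, so there are 144 full weeks plus 5 extra days.
Each full week contributes 2 days from the set (Mon, Fri): 144 × 2 = 288.
The 5 extra days are Mon, Tue, Wed, Thu, Fri — 2 of them qualify.
Total: 288 + 2 = 290.

290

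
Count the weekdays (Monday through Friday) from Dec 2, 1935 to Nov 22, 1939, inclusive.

1038 weekdays

Dec 2, 1935 is a Monday.
From Dec 2, 1935 to Nov 22, 1939 is 1452 days inclusive.
1452 = 7 × 207 + 3, so there are 207 full weeks plus 3 extra days.
Each full week contributes 5 weekdays (Mon–Fri): 207 × 5 = 1035.
The 3 extra days are Mon, Tue, Wed — 3 of them qualify.
Total: 1035 + 3 = 1038.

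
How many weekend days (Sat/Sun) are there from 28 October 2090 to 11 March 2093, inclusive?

248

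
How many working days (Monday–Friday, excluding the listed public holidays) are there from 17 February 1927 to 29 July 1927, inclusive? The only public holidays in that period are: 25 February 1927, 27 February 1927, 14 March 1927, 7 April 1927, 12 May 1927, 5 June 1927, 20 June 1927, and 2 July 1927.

17 February 1927 is a Thursday.
From 17 February 1927 to 29 July 1927 is 163 days inclusive.
163 = 7 × 23 + 2, so there are 23 full weeks plus 2 extra days.
Each full week contributes 5 weekdays (Mon–Fri): 23 × 5 = 115.
The 2 extra days are Thursday, Friday — 2 of them qualify.
Total: 115 + 2 = 117.
Holidays: 25 February 1927 (Fri); 27 February 1927 (Sun); 14 March 1927 (Mon); 7 April 1927 (Thu); 12 May 1927 (Thu); 5 June 1927 (Sun); 20 June 1927 (Mon); 2 July 1927 (Sat).
5 of the 8 holidays fall on weekdays; the rest are weekends and were already excluded.
Business days: 117 − 5 = 112.

112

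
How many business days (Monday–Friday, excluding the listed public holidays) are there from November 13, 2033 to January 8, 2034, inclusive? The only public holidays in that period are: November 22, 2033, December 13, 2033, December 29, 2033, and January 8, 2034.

November 13, 2033 is a Sunday.
From November 13, 2033 to January 8, 2034 is 57 days inclusive.
57 = 7 × 8 + 1, so there are 8 full weeks plus 1 extra day.
Each full week contributes 5 weekdays (Mon–Fri): 8 × 5 = 40.
The 1 extra day is Sun — none qualify.
Total: 40 + 0 = 40.
Holidays: November 22, 2033 (Tue); December 13, 2033 (Tue); December 29, 2033 (Thu); January 8, 2034 (Sun).
3 of the 4 holidays fall on weekdays; the rest are weekends and were already excluded.
Business days: 40 − 3 = 37.

37 business days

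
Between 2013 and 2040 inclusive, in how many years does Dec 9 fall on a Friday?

Day of week of December 9 in each year:
2013: Mon, 2014: Tue, 2015: Wed, 2016: Fri ✓, 2017: Sat, 2018: Sun, 2019: Mon, 2020: Wed, 2021: Thu, 2022: Fri ✓, 2023: Sat, 2024: Mon, 2025: Tue, 2026: Wed, 2027: Thu, 2028: Sat, 2029: Sun, 2030: Mon, 2031: Tue, 2032: Thu, 2033: Fri ✓, 2034: Sat, 2035: Sun, 2036: Tue, 2037: Wed, 2038: Thu, 2039: Fri ✓, 2040: Sun
Fridays: 2016, 2022, 2033, 2039.

4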